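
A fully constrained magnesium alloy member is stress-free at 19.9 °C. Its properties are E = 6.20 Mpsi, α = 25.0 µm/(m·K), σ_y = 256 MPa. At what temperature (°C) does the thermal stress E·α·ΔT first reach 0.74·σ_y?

197 °C

E = 6.20 Mpsi = 42.75 GPa.
E·α·ΔT = 189.4 MPa ⇒ ΔT = 189.4 / (42.75×10³ × 25.0×10⁻⁶) = 177.3 K.
T = 19.9 + 177.3 = 197.2 °C.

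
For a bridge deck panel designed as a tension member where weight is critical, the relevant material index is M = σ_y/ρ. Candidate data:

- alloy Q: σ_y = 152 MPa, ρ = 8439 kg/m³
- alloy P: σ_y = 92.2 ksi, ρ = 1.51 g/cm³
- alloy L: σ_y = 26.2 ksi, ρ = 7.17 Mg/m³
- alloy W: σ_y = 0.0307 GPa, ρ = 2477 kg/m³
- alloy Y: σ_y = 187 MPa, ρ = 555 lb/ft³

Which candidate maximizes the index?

In SI units:
  alloy Q: σ_y = 152.0 MPa, ρ = 8439 kg/m³
  alloy P: σ_y = 635.7 MPa, ρ = 1510 kg/m³
  alloy L: σ_y = 180.6 MPa, ρ = 7170 kg/m³
  alloy W: σ_y = 30.70 MPa, ρ = 2477 kg/m³
  alloy Y: σ_y = 187.0 MPa, ρ = 8890 kg/m³
  alloy P: M = 421 kN·m/kg
  alloy L: M = 25.2 kN·m/kg
  alloy Y: M = 21.0 kN·m/kg
  alloy Q: M = 18.0 kN·m/kg
  alloy W: M = 12.4 kN·m/kg
The maximum is for alloy P.

alloy P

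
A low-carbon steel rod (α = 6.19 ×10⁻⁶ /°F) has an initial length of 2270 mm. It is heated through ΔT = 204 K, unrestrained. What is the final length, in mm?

Convert α: 6.19×10⁻⁶/°F × (9/5) = 11.1×10⁻⁶/K.
ΔL = α·L₀·ΔT = 11.1×10⁻⁶ × 2270 mm × 204.0 K = 5.16 mm.
L = L₀ + ΔL = 2270 + 5.16 = 2275.2 mm.

2275.2 mm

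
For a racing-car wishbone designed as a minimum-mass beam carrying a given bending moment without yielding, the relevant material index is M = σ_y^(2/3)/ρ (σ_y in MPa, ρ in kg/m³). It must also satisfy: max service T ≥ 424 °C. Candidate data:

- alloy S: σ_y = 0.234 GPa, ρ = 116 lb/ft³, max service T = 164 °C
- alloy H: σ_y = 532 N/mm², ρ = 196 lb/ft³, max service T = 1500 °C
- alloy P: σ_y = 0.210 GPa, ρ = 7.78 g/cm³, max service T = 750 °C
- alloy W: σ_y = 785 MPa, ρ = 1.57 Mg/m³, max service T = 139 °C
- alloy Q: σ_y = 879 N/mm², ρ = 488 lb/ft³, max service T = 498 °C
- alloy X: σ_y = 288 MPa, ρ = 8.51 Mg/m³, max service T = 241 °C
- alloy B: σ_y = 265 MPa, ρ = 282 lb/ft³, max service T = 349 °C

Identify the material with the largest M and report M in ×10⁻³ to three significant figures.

Screen on constraints: max service T ≥ 424 °C. Survivors: alloy H, alloy P, alloy Q.
After converting to SI:
  alloy H: σ_y = 532.0 MPa, ρ = 3140 kg/m³
  alloy P: σ_y = 210.0 MPa, ρ = 7780 kg/m³
  alloy Q: σ_y = 879.0 MPa, ρ = 7817 kg/m³
  alloy H: M = 20.9×10⁻³
  alloy Q: M = 11.7×10⁻³
  alloy P: M = 4.54×10⁻³
The maximum is for alloy H.

alloy H, M = 20.9×10⁻³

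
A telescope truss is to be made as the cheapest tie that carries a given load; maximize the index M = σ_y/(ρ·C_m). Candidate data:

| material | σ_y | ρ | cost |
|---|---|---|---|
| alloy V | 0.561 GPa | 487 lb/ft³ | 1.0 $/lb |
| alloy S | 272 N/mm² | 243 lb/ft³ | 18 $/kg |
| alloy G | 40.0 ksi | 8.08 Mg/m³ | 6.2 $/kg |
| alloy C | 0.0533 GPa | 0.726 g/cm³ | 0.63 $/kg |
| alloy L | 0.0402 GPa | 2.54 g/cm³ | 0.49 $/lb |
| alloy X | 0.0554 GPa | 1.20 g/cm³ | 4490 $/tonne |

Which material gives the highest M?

alloy C

In SI units:
  alloy V: σ_y = 561.0 MPa, ρ = 7801 kg/m³, cost = 2.205 $/kg
  alloy S: σ_y = 272.0 MPa, ρ = 3892 kg/m³, cost = 18.00 $/kg
  alloy G: σ_y = 275.8 MPa, ρ = 8080 kg/m³, cost = 6.200 $/kg
  alloy C: σ_y = 53.30 MPa, ρ = 726.0 kg/m³, cost = 0.6300 $/kg
  alloy L: σ_y = 40.20 MPa, ρ = 2540 kg/m³, cost = 1.080 $/kg
  alloy X: σ_y = 55.40 MPa, ρ = 1200 kg/m³, cost = 4.490 $/kg
  alloy C: M = 117 kN·m per $
  alloy V: M = 32.6 kN·m per $
  alloy L: M = 14.7 kN·m per $
  alloy X: M = 10.3 kN·m per $
  alloy G: M = 5.51 kN·m per $
  alloy S: M = 3.88 kN·m per $
Alloy C ranks first.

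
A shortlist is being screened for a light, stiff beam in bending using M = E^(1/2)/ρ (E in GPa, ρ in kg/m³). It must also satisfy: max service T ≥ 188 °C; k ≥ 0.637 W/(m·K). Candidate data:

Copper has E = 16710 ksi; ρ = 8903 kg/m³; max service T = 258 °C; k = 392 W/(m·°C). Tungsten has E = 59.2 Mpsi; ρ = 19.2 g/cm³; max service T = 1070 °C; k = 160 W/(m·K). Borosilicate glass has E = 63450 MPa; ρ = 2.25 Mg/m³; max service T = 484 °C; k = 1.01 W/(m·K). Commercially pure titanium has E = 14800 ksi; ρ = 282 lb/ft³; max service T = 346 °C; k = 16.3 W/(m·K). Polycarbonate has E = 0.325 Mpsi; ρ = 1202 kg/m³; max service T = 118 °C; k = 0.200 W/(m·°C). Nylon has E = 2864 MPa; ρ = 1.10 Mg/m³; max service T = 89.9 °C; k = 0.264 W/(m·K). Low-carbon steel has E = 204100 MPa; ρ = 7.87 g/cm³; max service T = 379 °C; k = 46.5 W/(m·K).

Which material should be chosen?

borosilicate glass

Screen on constraints: max service T ≥ 188 °C; k ≥ 0.637 W/(m·K). Survivors: copper, tungsten, borosilicate glass, commercially pure titanium, low-carbon steel.
Convert each candidate to consistent units, then evaluate M:
  copper: E = 115.2 GPa, ρ = 8903 kg/m³
  tungsten: E = 408.2 GPa, ρ = 19200 kg/m³
  borosilicate glass: E = 63.45 GPa, ρ = 2250 kg/m³
  commercially pure titanium: E = 102.0 GPa, ρ = 4517 kg/m³
  low-carbon steel: E = 204.1 GPa, ρ = 7870 kg/m³
  borosilicate glass: M = 3.54×10⁻³
  commercially pure titanium: M = 2.24×10⁻³
  low-carbon steel: M = 1.82×10⁻³
  copper: M = 1.21×10⁻³
  tungsten: M = 1.05×10⁻³
The maximum is for borosilicate glass.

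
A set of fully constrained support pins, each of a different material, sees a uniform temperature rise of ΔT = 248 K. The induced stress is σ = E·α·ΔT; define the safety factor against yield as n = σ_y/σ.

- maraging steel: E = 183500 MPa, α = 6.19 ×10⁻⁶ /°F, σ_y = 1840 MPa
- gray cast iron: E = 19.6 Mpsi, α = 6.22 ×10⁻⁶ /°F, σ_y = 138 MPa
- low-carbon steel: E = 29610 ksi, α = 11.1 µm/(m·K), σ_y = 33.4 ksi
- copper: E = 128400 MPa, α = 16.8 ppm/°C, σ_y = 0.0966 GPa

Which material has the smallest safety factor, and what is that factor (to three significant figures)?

Converting E to GPa, α to ×10⁻⁶/K, σ_y to MPa, then σ and n for each:
  maraging steel: E = 183.5, α = 11.1, σ_y = 1840 → σ = 507 MPa, n = 3.63
  gray cast iron: E = 135.1, α = 11.2, σ_y = 138.0 → σ = 375 MPa, n = 0.368
  low-carbon steel: E = 204.2, α = 11.1, σ_y = 230.3 → σ = 562 MPa, n = 0.410
  copper: E = 128.4, α = 16.8, σ_y = 96.60 → σ = 535 MPa, n = 0.181
Copper has the lowest safety factor, n = 0.181.

copper, n = 0.181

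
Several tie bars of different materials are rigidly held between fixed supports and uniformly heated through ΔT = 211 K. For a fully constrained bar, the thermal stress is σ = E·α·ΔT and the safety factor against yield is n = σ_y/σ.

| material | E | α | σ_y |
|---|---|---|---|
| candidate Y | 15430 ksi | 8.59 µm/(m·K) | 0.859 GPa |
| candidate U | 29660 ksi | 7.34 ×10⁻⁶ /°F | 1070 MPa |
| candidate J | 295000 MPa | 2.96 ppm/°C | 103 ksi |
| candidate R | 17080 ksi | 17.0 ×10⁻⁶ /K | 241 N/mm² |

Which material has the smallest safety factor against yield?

candidate R

Converting E to GPa, α to ×10⁻⁶/K, σ_y to MPa, then σ and n for each:
  candidate Y: E = 106.4, α = 8.59, σ_y = 859.0 → σ = 193 MPa, n = 4.45
  candidate U: E = 204.5, α = 13.2, σ_y = 1070 → σ = 570 MPa, n = 1.88
  candidate J: E = 295.0, α = 2.96, σ_y = 710.2 → σ = 184 MPa, n = 3.85
  candidate R: E = 117.8, α = 17.0, σ_y = 241.0 → σ = 422 MPa, n = 0.571
Smallest n: candidate R with n = 0.571.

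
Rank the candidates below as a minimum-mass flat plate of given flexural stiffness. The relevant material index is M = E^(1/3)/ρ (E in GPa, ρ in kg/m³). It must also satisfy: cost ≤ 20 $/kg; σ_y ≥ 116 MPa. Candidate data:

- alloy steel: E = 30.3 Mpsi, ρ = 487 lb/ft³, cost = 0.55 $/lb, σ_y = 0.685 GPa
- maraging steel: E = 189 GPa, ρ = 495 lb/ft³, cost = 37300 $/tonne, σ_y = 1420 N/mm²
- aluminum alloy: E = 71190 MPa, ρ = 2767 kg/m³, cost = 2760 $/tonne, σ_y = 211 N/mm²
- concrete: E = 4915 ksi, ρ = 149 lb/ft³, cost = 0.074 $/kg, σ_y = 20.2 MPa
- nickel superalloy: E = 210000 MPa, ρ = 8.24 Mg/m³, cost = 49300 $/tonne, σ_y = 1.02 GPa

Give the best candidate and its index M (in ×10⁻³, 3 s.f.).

Screen on constraints: cost ≤ 20 $/kg; σ_y ≥ 116 MPa. Survivors: alloy steel, aluminum alloy.
After converting to SI:
  alloy steel: E = 208.9 GPa, ρ = 7801 kg/m³
  aluminum alloy: E = 71.19 GPa, ρ = 2767 kg/m³
  aluminum alloy: M = 1.50×10⁻³
  alloy steel: M = 0.761×10⁻³
Aluminum alloy ranks first.

aluminum alloy, M = 1.50×10⁻³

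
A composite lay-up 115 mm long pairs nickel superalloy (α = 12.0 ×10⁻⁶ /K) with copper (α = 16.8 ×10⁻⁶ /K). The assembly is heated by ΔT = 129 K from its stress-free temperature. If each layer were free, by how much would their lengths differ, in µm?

71.2 µm

Δα = |12.0 − 16.8|×10⁻⁶/K = 4.80×10⁻⁶/K.
ΔL_mismatch = Δα·L·ΔT = 4.80×10⁻⁶ × 115.0 mm × 129.0 K = 71.2 µm.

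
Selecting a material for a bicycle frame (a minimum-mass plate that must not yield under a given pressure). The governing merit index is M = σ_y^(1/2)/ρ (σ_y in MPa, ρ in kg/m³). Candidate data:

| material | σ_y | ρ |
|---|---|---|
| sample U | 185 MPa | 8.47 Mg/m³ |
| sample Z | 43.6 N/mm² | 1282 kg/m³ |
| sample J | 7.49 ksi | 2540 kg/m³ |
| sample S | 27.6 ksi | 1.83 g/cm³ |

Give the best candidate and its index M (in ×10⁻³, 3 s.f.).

sample S, M = 7.54×10⁻³

In SI units:
  sample U: σ_y = 185.0 MPa, ρ = 8470 kg/m³
  sample Z: σ_y = 43.60 MPa, ρ = 1282 kg/m³
  sample J: σ_y = 51.64 MPa, ρ = 2540 kg/m³
  sample S: σ_y = 190.3 MPa, ρ = 1830 kg/m³
  sample S: M = 7.54×10⁻³
  sample Z: M = 5.15×10⁻³
  sample J: M = 2.83×10⁻³
  sample U: M = 1.61×10⁻³
Sample S has the largest M.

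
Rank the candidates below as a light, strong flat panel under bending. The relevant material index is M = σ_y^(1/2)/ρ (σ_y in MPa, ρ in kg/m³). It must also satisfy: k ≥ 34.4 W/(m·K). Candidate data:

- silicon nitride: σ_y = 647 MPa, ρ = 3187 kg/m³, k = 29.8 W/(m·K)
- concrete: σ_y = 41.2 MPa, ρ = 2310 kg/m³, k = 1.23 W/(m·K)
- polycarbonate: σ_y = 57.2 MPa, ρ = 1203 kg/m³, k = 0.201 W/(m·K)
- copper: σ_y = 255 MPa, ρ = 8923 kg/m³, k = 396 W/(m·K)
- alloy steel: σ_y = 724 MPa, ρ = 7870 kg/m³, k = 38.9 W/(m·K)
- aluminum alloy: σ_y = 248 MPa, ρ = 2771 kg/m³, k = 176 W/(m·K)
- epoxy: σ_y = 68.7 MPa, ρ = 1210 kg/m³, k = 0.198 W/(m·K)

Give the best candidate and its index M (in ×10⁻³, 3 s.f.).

Screen on constraints: k ≥ 34.4 W/(m·K). Survivors: copper, alloy steel, aluminum alloy.
Computing M directly (units already consistent):
  aluminum alloy: M = 5.68×10⁻³
  alloy steel: M = 3.42×10⁻³
  copper: M = 1.79×10⁻³
The maximum is for aluminum alloy.

aluminum alloy, M = 5.68×10⁻³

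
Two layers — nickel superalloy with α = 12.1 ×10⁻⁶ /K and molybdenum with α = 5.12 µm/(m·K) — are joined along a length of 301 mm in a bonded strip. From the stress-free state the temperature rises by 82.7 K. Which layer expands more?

nickel superalloy

α(nickel superalloy) = 12.1×10⁻⁶/K vs α(molybdenum) = 5.12×10⁻⁶/K.
Higher α expands more for the same ΔT: nickel superalloy.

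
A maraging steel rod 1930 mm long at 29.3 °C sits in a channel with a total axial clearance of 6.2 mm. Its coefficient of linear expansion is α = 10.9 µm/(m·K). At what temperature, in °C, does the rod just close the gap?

324 °C

α·L₀·ΔT = 6.2 mm ⇒ ΔT = 6.2 / (10.9×10⁻⁶ × 1930.0) = 294.7 K.
T = 29.3 + 294.7 = 324.0 °C.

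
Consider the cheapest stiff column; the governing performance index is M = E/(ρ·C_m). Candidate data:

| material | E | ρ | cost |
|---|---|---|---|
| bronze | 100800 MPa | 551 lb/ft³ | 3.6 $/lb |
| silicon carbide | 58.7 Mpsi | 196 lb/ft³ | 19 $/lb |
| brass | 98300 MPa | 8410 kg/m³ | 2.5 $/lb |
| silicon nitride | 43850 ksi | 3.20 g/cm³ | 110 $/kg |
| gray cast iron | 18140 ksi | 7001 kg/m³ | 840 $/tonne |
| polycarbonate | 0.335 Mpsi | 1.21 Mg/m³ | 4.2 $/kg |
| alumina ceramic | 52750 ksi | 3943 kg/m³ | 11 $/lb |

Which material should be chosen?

Putting every candidate on a common basis:
  bronze: E = 100.8 GPa, ρ = 8826 kg/m³, cost = 7.937 $/kg
  silicon carbide: E = 404.7 GPa, ρ = 3140 kg/m³, cost = 41.89 $/kg
  brass: E = 98.30 GPa, ρ = 8410 kg/m³, cost = 5.511 $/kg
  silicon nitride: E = 302.3 GPa, ρ = 3200 kg/m³, cost = 110.0 $/kg
  gray cast iron: E = 125.1 GPa, ρ = 7001 kg/m³, cost = 0.8400 $/kg
  polycarbonate: E = 2.310 GPa, ρ = 1210 kg/m³, cost = 4.200 $/kg
  alumina ceramic: E = 363.7 GPa, ρ = 3943 kg/m³, cost = 24.25 $/kg
  gray cast iron: M = 21.3 MN·m per $
  alumina ceramic: M = 3.80 MN·m per $
  silicon carbide: M = 3.08 MN·m per $
  brass: M = 2.12 MN·m per $
  bronze: M = 1.44 MN·m per $
  silicon nitride: M = 0.859 MN·m per $
  polycarbonate: M = 0.454 MN·m per $
Gray cast iron ranks first.

gray cast iron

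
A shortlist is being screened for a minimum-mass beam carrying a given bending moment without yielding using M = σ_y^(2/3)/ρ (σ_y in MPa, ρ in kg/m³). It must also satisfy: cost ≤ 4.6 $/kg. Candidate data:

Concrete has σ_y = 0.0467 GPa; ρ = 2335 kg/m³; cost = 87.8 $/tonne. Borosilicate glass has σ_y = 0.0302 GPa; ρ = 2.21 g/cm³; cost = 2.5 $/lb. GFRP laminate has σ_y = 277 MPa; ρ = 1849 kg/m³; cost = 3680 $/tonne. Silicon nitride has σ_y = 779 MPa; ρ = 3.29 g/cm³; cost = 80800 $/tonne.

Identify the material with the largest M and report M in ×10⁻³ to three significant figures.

Screen on constraints: cost ≤ 4.6 $/kg. Survivors: concrete, GFRP laminate.
Convert each candidate to consistent units, then evaluate M:
  concrete: σ_y = 46.70 MPa, ρ = 2335 kg/m³
  GFRP laminate: σ_y = 277.0 MPa, ρ = 1849 kg/m³
  GFRP laminate: M = 23.0×10⁻³
  concrete: M = 5.55×10⁻³
Highest index: GFRP laminate.

GFRP laminate, M = 23.0×10⁻³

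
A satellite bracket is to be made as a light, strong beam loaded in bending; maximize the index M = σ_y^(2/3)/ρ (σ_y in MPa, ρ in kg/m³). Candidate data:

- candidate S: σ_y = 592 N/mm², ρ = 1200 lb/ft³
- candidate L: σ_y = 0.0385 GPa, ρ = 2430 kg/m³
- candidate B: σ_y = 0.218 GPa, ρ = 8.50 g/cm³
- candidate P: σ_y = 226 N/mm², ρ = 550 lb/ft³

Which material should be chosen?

Putting every candidate on a common basis:
  candidate S: σ_y = 592.0 MPa, ρ = 19220 kg/m³
  candidate L: σ_y = 38.50 MPa, ρ = 2430 kg/m³
  candidate B: σ_y = 218.0 MPa, ρ = 8500 kg/m³
  candidate P: σ_y = 226.0 MPa, ρ = 8810 kg/m³
  candidate L: M = 4.69×10⁻³
  candidate B: M = 4.26×10⁻³
  candidate P: M = 4.21×10⁻³
  candidate S: M = 3.67×10⁻³
Candidate L ranks first.

candidate L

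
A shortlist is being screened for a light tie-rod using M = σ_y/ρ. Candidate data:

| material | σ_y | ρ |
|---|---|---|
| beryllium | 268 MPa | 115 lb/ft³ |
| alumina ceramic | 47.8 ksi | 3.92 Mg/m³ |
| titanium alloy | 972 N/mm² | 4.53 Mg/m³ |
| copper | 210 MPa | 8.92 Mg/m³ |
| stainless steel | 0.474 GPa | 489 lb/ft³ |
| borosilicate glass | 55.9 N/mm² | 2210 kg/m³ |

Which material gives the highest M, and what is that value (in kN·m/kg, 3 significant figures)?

Normalizing units and computing the index:
  beryllium: σ_y = 268.0 MPa, ρ = 1842 kg/m³
  alumina ceramic: σ_y = 329.6 MPa, ρ = 3920 kg/m³
  titanium alloy: σ_y = 972.0 MPa, ρ = 4530 kg/m³
  copper: σ_y = 210.0 MPa, ρ = 8920 kg/m³
  stainless steel: σ_y = 474.0 MPa, ρ = 7833 kg/m³
  borosilicate glass: σ_y = 55.90 MPa, ρ = 2210 kg/m³
  titanium alloy: M = 215 kN·m/kg
  beryllium: M = 145 kN·m/kg
  alumina ceramic: M = 84.1 kN·m/kg
  stainless steel: M = 60.5 kN·m/kg
  borosilicate glass: M = 25.3 kN·m/kg
  copper: M = 23.5 kN·m/kg
Highest index: titanium alloy.

titanium alloy, M = 215 kN·m/kg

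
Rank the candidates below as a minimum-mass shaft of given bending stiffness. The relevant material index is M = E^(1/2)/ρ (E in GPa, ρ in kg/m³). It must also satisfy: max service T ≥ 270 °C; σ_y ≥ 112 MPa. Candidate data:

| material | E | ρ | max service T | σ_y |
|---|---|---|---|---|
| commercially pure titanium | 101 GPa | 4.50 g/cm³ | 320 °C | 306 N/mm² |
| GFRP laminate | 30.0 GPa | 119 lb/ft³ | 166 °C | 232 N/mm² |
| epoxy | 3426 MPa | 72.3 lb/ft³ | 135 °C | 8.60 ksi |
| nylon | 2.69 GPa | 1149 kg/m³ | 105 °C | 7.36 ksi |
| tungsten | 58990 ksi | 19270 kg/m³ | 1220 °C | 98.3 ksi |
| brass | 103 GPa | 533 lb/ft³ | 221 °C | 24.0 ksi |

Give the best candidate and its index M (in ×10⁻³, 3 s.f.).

Screen on constraints: max service T ≥ 270 °C; σ_y ≥ 112 MPa. Survivors: commercially pure titanium, tungsten.
After converting to SI:
  commercially pure titanium: E = 101.0 GPa, ρ = 4500 kg/m³
  tungsten: E = 406.7 GPa, ρ = 19270 kg/m³
  commercially pure titanium: M = 2.23×10⁻³
  tungsten: M = 1.05×10⁻³
The maximum is for commercially pure titanium.

commercially pure titanium, M = 2.23×10⁻³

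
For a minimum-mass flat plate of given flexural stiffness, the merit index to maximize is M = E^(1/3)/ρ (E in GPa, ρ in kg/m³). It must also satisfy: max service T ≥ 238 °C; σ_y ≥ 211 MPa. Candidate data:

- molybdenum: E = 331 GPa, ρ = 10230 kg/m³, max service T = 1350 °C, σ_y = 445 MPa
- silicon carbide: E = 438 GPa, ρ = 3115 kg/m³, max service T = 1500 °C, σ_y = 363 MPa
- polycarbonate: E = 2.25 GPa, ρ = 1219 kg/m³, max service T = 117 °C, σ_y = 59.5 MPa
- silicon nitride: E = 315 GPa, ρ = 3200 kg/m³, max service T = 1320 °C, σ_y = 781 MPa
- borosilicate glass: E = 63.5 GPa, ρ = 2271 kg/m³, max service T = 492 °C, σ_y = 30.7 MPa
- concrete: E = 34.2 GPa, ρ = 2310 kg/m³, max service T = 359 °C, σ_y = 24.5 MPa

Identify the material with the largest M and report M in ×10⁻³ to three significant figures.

Screen on constraints: max service T ≥ 238 °C; σ_y ≥ 211 MPa. Survivors: molybdenum, silicon carbide, silicon nitride.
Per-candidate index values:
  silicon carbide: M = 2.44×10⁻³
  silicon nitride: M = 2.13×10⁻³
  molybdenum: M = 0.676×10⁻³
Silicon carbide ranks first.

silicon carbide, M = 2.44×10⁻³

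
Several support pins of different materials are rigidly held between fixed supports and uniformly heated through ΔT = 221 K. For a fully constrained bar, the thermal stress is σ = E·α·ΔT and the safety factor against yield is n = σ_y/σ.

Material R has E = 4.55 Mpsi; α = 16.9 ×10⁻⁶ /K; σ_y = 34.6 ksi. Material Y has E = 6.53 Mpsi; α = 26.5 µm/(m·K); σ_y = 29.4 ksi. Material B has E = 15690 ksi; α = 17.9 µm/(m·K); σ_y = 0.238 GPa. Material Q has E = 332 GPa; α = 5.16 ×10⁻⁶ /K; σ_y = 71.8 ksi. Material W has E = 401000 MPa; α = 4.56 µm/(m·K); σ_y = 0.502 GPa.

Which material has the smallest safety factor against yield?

material B

Per material, after unit conversion:
  material R: E = 31.37, α = 16.9, σ_y = 238.6 → σ = 117 MPa, n = 2.04
  material Y: E = 45.02, α = 26.5, σ_y = 202.7 → σ = 264 MPa, n = 0.769
  material B: E = 108.2, α = 17.9, σ_y = 238.0 → σ = 428 MPa, n = 0.556
  material Q: E = 332.0, α = 5.16, σ_y = 495.0 → σ = 379 MPa, n = 1.31
  material W: E = 401.0, α = 4.56, σ_y = 502.0 → σ = 404 MPa, n = 1.24
Smallest n: material B with n = 0.556.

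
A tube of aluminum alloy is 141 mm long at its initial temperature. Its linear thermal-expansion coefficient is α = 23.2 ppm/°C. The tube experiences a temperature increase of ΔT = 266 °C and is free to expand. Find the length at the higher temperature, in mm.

141.87 mm

ΔL = α·L₀·ΔT = 23.2×10⁻⁶ × 141 mm × 266.0 K = 0.870 mm.
L = L₀ + ΔL = 141 + 0.870 = 141.87 mm.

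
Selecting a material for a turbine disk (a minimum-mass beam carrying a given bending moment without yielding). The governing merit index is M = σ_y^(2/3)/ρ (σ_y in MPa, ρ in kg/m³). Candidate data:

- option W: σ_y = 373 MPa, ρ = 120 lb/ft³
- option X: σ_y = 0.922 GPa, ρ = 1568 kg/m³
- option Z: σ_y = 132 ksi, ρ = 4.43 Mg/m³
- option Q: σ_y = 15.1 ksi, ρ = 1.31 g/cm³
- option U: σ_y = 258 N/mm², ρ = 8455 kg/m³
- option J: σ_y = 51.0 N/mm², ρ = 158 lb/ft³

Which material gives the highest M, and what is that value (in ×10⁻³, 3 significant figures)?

In SI units:
  option W: σ_y = 373.0 MPa, ρ = 1922 kg/m³
  option X: σ_y = 922.0 MPa, ρ = 1568 kg/m³
  option Z: σ_y = 910.1 MPa, ρ = 4430 kg/m³
  option Q: σ_y = 104.1 MPa, ρ = 1310 kg/m³
  option U: σ_y = 258.0 MPa, ρ = 8455 kg/m³
  option J: σ_y = 51.00 MPa, ρ = 2531 kg/m³
  option X: M = 60.4×10⁻³
  option W: M = 27.0×10⁻³
  option Z: M = 21.2×10⁻³
  option Q: M = 16.9×10⁻³
  option J: M = 5.43×10⁻³
  option U: M = 4.79×10⁻³
Highest index: option X.

option X, M = 60.4×10⁻³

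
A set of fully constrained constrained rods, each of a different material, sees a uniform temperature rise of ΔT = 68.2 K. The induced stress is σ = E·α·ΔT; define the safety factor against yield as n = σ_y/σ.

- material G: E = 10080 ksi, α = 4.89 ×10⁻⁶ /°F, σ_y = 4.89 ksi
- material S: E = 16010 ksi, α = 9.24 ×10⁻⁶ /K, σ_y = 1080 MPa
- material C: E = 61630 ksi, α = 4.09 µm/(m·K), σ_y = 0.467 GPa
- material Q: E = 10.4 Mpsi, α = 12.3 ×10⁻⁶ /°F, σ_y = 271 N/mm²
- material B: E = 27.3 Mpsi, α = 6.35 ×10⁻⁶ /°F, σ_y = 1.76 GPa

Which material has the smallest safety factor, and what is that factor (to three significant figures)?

material G, n = 0.808

Per material, after unit conversion:
  material G: E = 69.50, α = 8.80, σ_y = 33.72 → σ = 41.7 MPa, n = 0.808
  material S: E = 110.4, α = 9.24, σ_y = 1080 → σ = 69.6 MPa, n = 15.5
  material C: E = 424.9, α = 4.09, σ_y = 467.0 → σ = 119 MPa, n = 3.94
  material Q: E = 71.71, α = 22.1, σ_y = 271.0 → σ = 108 MPa, n = 2.50
  material B: E = 188.2, α = 11.4, σ_y = 1760 → σ = 147 MPa, n = 12.0
Material G has the lowest safety factor, n = 0.808.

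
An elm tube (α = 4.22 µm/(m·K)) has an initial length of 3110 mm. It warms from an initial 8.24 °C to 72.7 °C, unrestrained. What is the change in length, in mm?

ΔT = 72.7 − 8.24 = 64.46 K.
ΔL = α·L₀·ΔT = 4.22×10⁻⁶ × 3110 mm × 64.46 K = 0.846 mm.

0.846 mm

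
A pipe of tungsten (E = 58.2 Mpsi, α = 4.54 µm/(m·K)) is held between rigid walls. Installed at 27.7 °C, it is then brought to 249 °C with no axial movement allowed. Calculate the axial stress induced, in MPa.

E = 58.2 Mpsi = 401.3 GPa.
ΔT = 221.3 K. Constrained thermal stress σ = E·α·ΔT = 401.3×10³ MPa × 4.54×10⁻⁶ × 221.3 = 403 MPa (compressive).

403 MPa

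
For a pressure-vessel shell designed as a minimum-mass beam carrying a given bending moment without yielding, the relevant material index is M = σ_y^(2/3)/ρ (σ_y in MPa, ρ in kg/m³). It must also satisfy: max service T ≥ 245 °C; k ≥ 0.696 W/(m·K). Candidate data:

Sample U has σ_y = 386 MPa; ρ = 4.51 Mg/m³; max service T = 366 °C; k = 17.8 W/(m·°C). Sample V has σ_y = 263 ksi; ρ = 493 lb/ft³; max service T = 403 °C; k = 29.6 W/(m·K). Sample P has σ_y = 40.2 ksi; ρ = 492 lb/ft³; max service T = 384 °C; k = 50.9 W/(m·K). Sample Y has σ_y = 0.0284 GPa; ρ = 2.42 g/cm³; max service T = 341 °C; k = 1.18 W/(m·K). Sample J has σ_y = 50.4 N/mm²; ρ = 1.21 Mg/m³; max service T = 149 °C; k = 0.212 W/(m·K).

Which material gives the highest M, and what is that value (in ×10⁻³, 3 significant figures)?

sample V, M = 18.8×10⁻³

Screen on constraints: max service T ≥ 245 °C; k ≥ 0.696 W/(m·K). Survivors: sample U, sample V, sample P, sample Y.
Normalizing units and computing the index:
  sample U: σ_y = 386.0 MPa, ρ = 4510 kg/m³
  sample V: σ_y = 1813 MPa, ρ = 7897 kg/m³
  sample P: σ_y = 277.2 MPa, ρ = 7881 kg/m³
  sample Y: σ_y = 28.40 MPa, ρ = 2420 kg/m³
  sample V: M = 18.8×10⁻³
  sample U: M = 11.8×10⁻³
  sample P: M = 5.39×10⁻³
  sample Y: M = 3.85×10⁻³
Highest index: sample V.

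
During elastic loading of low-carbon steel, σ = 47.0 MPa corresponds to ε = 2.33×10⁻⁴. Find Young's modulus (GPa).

E = σ/ε = 47.0 MPa / 2.33×10⁻⁴ = 201700 MPa = 202 GPa.

202 GPa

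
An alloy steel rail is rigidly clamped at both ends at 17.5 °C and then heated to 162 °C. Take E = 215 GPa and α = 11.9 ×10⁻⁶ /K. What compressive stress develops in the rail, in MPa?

ΔT = 144.5 K. Constrained thermal stress σ = E·α·ΔT = 215.0×10³ MPa × 11.9×10⁻⁶ × 144.5 = 370 MPa (compressive).

370 MPa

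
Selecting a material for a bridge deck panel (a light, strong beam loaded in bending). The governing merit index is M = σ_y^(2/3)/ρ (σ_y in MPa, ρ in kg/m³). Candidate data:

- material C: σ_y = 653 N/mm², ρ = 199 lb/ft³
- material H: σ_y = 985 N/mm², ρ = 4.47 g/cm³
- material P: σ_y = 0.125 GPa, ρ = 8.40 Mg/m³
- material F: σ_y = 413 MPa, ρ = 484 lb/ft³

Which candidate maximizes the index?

Normalizing units and computing the index:
  material C: σ_y = 653.0 MPa, ρ = 3188 kg/m³
  material H: σ_y = 985.0 MPa, ρ = 4470 kg/m³
  material P: σ_y = 125.0 MPa, ρ = 8400 kg/m³
  material F: σ_y = 413.0 MPa, ρ = 7753 kg/m³
  material C: M = 23.6×10⁻³
  material H: M = 22.1×10⁻³
  material F: M = 7.15×10⁻³
  material P: M = 2.98×10⁻³
Material C has the largest M.

material C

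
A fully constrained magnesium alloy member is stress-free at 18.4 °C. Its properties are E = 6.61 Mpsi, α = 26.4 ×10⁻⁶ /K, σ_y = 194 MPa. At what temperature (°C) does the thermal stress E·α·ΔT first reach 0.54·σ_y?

E = 6.61 Mpsi = 45.57 GPa.
E·α·ΔT = 104.8 MPa ⇒ ΔT = 104.8 / (45.57×10³ × 26.4×10⁻⁶) = 87.07 K.
T = 18.4 + 87.07 = 105.5 °C.

105 °C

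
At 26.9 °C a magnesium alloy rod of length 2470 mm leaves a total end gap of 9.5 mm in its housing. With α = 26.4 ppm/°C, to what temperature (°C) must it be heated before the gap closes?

α·L₀·ΔT = 9.5 mm ⇒ ΔT = 9.5 / (26.4×10⁻⁶ × 2470.0) = 145.7 K.
T = 26.9 + 145.7 = 172.6 °C.

173 °C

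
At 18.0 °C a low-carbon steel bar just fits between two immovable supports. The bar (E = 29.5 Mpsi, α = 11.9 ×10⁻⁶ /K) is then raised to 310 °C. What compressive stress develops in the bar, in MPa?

707 MPa

E = 29.5 Mpsi = 203.4 GPa.
ΔT = 292.0 K. Constrained thermal stress σ = E·α·ΔT = 203.4×10³ MPa × 11.9×10⁻⁶ × 292.0 = 707 MPa (compressive).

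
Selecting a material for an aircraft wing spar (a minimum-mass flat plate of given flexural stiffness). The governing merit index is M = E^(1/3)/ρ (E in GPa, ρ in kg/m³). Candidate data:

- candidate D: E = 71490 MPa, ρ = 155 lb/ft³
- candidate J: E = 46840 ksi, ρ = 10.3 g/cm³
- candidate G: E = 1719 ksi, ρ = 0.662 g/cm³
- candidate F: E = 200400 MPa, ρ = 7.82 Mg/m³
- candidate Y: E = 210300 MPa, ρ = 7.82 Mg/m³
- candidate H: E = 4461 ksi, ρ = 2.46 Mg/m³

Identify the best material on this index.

candidate G

After converting to SI:
  candidate D: E = 71.49 GPa, ρ = 2483 kg/m³
  candidate J: E = 323.0 GPa, ρ = 10300 kg/m³
  candidate G: E = 11.85 GPa, ρ = 662.0 kg/m³
  candidate F: E = 200.4 GPa, ρ = 7820 kg/m³
  candidate Y: E = 210.3 GPa, ρ = 7820 kg/m³
  candidate H: E = 30.76 GPa, ρ = 2460 kg/m³
  candidate G: M = 3.44×10⁻³
  candidate D: M = 1.67×10⁻³
  candidate H: M = 1.27×10⁻³
  candidate Y: M = 0.760×10⁻³
  candidate F: M = 0.748×10⁻³
  candidate J: M = 0.666×10⁻³
Highest index: candidate G.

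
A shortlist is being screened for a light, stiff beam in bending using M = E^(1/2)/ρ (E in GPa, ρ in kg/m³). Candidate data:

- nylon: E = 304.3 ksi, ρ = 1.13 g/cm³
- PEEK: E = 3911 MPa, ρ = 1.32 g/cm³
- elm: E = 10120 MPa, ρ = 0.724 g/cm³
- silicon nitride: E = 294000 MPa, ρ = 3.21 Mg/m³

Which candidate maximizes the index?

silicon nitride

Normalizing units and computing the index:
  nylon: E = 2.098 GPa, ρ = 1130 kg/m³
  PEEK: E = 3.911 GPa, ρ = 1320 kg/m³
  elm: E = 10.12 GPa, ρ = 724.0 kg/m³
  silicon nitride: E = 294.0 GPa, ρ = 3210 kg/m³
  silicon nitride: M = 5.34×10⁻³
  elm: M = 4.39×10⁻³
  PEEK: M = 1.50×10⁻³
  nylon: M = 1.28×10⁻³
The maximum is for silicon nitride.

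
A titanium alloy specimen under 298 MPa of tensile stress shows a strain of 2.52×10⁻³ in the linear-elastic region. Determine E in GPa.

E = σ/ε = 298 MPa / 2.52×10⁻³ = 118300 MPa = 118 GPa.

118 GPa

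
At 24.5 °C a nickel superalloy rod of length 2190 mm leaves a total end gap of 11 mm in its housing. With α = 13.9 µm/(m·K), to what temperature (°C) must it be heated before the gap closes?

386 °C

α·L₀·ΔT = 11.0 mm ⇒ ΔT = 11.0 / (13.9×10⁻⁶ × 2190.0) = 361.4 K.
T = 24.5 + 361.4 = 385.9 °C.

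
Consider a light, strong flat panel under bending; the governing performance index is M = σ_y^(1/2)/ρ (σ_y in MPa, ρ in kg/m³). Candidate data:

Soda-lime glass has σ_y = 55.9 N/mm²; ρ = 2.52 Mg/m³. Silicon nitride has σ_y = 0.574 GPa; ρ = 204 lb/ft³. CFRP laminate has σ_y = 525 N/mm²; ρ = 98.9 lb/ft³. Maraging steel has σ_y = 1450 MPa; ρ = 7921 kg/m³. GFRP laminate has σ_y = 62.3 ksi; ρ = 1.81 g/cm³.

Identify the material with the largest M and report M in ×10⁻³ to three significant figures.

CFRP laminate, M = 14.5×10⁻³

After converting to SI:
  soda-lime glass: σ_y = 55.90 MPa, ρ = 2520 kg/m³
  silicon nitride: σ_y = 574.0 MPa, ρ = 3268 kg/m³
  CFRP laminate: σ_y = 525.0 MPa, ρ = 1584 kg/m³
  maraging steel: σ_y = 1450 MPa, ρ = 7921 kg/m³
  GFRP laminate: σ_y = 429.5 MPa, ρ = 1810 kg/m³
  CFRP laminate: M = 14.5×10⁻³
  GFRP laminate: M = 11.5×10⁻³
  silicon nitride: M = 7.33×10⁻³
  maraging steel: M = 4.81×10⁻³
  soda-lime glass: M = 2.97×10⁻³
Highest index: CFRP laminate.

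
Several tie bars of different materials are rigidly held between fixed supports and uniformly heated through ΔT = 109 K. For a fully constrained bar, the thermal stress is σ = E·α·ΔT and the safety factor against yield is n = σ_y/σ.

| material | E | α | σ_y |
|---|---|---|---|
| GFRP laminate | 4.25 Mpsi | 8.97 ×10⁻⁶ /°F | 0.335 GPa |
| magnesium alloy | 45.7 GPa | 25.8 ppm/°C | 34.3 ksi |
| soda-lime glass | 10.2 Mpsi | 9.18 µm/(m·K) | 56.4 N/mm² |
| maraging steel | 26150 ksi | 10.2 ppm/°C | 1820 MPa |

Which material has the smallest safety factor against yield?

soda-lime glass

With everything in SI (GPa, ×10⁻⁶/K, MPa):
  GFRP laminate: E = 29.30, α = 16.1, σ_y = 335.0 → σ = 51.6 MPa, n = 6.50
  magnesium alloy: E = 45.70, α = 25.8, σ_y = 236.5 → σ = 129 MPa, n = 1.84
  soda-lime glass: E = 70.33, α = 9.18, σ_y = 56.40 → σ = 70.4 MPa, n = 0.801
  maraging steel: E = 180.3, α = 10.2, σ_y = 1820 → σ = 200 MPa, n = 9.08
Smallest n: soda-lime glass with n = 0.801.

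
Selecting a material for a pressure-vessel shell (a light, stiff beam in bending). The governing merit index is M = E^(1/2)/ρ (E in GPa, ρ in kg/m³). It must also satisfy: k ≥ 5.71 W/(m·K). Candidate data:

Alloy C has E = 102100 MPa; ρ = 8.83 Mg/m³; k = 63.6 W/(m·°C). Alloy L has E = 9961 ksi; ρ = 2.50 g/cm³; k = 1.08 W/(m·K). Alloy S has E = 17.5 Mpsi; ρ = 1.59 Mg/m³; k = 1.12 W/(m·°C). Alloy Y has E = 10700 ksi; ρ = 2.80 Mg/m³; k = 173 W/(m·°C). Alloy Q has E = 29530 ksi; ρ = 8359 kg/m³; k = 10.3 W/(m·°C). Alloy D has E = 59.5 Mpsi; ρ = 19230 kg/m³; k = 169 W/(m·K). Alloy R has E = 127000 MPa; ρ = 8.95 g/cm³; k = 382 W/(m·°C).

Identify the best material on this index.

Screen on constraints: k ≥ 5.71 W/(m·K). Survivors: alloy C, alloy Y, alloy Q, alloy D, alloy R.
In SI units:
  alloy C: E = 102.1 GPa, ρ = 8830 kg/m³
  alloy Y: E = 73.77 GPa, ρ = 2800 kg/m³
  alloy Q: E = 203.6 GPa, ρ = 8359 kg/m³
  alloy D: E = 410.2 GPa, ρ = 19230 kg/m³
  alloy R: E = 127.0 GPa, ρ = 8950 kg/m³
  alloy Y: M = 3.07×10⁻³
  alloy Q: M = 1.71×10⁻³
  alloy R: M = 1.26×10⁻³
  alloy C: M = 1.14×10⁻³
  alloy D: M = 1.05×10⁻³
Alloy Y has the largest M.

alloy Y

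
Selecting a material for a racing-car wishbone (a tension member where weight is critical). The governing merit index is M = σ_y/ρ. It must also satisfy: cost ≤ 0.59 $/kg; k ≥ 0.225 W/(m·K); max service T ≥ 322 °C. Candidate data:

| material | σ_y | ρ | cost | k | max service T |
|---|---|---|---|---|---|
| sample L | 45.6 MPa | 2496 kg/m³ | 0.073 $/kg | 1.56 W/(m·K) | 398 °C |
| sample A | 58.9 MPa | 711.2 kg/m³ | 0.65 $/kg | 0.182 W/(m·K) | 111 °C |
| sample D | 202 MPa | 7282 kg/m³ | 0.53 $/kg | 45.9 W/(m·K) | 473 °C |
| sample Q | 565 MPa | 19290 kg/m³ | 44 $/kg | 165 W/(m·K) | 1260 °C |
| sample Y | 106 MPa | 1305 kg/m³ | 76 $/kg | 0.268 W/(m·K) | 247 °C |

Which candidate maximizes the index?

sample D

Screen on constraints: cost ≤ 0.59 $/kg; k ≥ 0.225 W/(m·K); max service T ≥ 322 °C. Survivors: sample L, sample D.
Per-candidate index values:
  sample D: M = 27.7 kN·m/kg
  sample L: M = 18.3 kN·m/kg
The maximum is for sample D.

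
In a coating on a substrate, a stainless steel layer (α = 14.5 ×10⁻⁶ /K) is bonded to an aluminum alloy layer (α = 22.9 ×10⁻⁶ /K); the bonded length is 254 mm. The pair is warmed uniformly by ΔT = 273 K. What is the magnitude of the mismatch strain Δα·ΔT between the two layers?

Δα = |14.5 − 22.9|×10⁻⁶/K = 8.40×10⁻⁶/K.
Mismatch strain = Δα·ΔT = 8.40×10⁻⁶ × 273.0 = 2.29×10⁻³.

2.29×10⁻³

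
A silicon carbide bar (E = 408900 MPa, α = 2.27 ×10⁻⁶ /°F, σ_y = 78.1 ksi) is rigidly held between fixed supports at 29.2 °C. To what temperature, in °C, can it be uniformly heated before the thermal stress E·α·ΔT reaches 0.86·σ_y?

306 °C

E = 408900 MPa = 408.9 GPa.
α = 2.27×10⁻⁶/°F × 9/5 = 4.09×10⁻⁶/K.
σ_y = 78.1 ksi = 538.5 MPa.
E·α·ΔT = 463.1 MPa ⇒ ΔT = 463.1 / (408.9×10³ × 4.09×10⁻⁶) = 277.2 K.
T = 29.2 + 277.2 = 306.4 °C.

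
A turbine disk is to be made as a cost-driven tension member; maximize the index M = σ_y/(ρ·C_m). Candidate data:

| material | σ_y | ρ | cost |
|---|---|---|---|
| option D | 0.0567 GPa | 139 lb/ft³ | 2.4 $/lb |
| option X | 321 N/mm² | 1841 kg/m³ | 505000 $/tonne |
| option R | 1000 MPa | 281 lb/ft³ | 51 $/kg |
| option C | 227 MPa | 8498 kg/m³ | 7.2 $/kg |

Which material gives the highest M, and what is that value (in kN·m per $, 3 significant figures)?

option D, M = 4.81 kN·m per $

Putting every candidate on a common basis:
  option D: σ_y = 56.70 MPa, ρ = 2227 kg/m³, cost = 5.291 $/kg
  option X: σ_y = 321.0 MPa, ρ = 1841 kg/m³, cost = 505.0 $/kg
  option R: σ_y = 1000 MPa, ρ = 4501 kg/m³, cost = 51.00 $/kg
  option C: σ_y = 227.0 MPa, ρ = 8498 kg/m³, cost = 7.200 $/kg
  option D: M = 4.81 kN·m per $
  option R: M = 4.36 kN·m per $
  option C: M = 3.71 kN·m per $
  option X: M = 0.345 kN·m per $
Highest index: option D.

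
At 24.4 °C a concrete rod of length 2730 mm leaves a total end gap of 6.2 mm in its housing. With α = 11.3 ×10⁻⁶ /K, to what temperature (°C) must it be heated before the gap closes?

225 °C

α·L₀·ΔT = 6.2 mm ⇒ ΔT = 6.2 / (11.3×10⁻⁶ × 2730.0) = 201.0 K.
T = 24.4 + 201.0 = 225.4 °C.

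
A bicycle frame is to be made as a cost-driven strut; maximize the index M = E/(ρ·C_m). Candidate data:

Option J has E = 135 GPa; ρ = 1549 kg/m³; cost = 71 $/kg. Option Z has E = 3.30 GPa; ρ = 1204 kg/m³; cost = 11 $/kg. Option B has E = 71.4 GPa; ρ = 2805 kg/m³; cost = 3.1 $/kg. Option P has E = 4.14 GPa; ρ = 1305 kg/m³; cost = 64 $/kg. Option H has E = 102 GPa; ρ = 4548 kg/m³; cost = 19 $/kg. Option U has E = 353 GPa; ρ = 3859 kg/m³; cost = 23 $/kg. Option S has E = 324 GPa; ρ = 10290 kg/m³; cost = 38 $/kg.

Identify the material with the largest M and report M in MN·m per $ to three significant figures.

option B, M = 8.21 MN·m per $

Computing M directly (units already consistent):
  option B: M = 8.21 MN·m per $
  option U: M = 3.98 MN·m per $
  option J: M = 1.23 MN·m per $
  option H: M = 1.18 MN·m per $
  option S: M = 0.829 MN·m per $
  option Z: M = 0.249 MN·m per $
  option P: M = 0.0496 MN·m per $
Highest index: option B.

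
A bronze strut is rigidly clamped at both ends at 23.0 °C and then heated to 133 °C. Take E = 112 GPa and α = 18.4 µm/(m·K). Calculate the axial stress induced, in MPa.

227 MPa

ΔT = 110.0 K. Constrained thermal stress σ = E·α·ΔT = 112.0×10³ MPa × 18.4×10⁻⁶ × 110.0 = 227 MPa (compressive).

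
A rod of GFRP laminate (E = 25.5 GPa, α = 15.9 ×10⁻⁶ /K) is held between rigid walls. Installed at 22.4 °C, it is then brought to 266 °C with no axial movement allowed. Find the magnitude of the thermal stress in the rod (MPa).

98.8 MPa

ΔT = 243.6 K. Constrained thermal stress σ = E·α·ΔT = 25.50×10³ MPa × 15.9×10⁻⁶ × 243.6 = 98.8 MPa (compressive).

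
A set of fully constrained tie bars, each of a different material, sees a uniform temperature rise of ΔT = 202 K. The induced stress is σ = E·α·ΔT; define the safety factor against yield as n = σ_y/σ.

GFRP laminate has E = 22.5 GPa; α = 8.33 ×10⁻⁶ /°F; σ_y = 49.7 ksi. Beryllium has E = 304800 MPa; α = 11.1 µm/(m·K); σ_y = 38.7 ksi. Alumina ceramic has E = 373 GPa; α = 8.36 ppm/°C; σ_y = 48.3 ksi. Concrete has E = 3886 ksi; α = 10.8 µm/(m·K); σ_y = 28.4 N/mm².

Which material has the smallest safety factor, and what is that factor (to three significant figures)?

beryllium, n = 0.390

In consistent units (E in GPa, α in ×10⁻⁶/K, σ_y in MPa):
  GFRP laminate: E = 22.50, α = 15.0, σ_y = 342.7 → σ = 68.1 MPa, n = 5.03
  beryllium: E = 304.8, α = 11.1, σ_y = 266.8 → σ = 683 MPa, n = 0.390
  alumina ceramic: E = 373.0, α = 8.36, σ_y = 333.0 → σ = 630 MPa, n = 0.529
  concrete: E = 26.79, α = 10.8, σ_y = 28.40 → σ = 58.5 MPa, n = 0.486
Beryllium has the lowest safety factor, n = 0.390.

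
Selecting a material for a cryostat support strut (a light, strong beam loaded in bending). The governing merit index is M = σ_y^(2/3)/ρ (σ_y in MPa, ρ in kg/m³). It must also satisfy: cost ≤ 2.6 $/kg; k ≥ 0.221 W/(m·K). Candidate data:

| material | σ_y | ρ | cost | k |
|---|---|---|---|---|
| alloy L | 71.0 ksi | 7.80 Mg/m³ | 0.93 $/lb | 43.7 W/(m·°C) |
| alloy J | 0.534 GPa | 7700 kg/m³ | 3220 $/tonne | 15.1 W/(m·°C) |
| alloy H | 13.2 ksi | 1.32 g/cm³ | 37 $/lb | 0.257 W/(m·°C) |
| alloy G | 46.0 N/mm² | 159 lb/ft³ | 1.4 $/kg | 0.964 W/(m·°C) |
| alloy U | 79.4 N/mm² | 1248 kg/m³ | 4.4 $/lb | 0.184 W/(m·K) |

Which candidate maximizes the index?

Screen on constraints: cost ≤ 2.6 $/kg; k ≥ 0.221 W/(m·K). Survivors: alloy L, alloy G.
Convert each candidate to consistent units, then evaluate M:
  alloy L: σ_y = 489.5 MPa, ρ = 7800 kg/m³
  alloy G: σ_y = 46.00 MPa, ρ = 2547 kg/m³
  alloy L: M = 7.96×10⁻³
  alloy G: M = 5.04×10⁻³
Highest index: alloy L.

alloy L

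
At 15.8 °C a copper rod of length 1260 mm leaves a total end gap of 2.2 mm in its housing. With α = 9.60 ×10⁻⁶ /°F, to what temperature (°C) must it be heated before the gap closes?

α = 9.60×10⁻⁶/°F × 9/5 = 17.3×10⁻⁶/K.
α·L₀·ΔT = 2.2 mm ⇒ ΔT = 2.2 / (17.3×10⁻⁶ × 1260.0) = 101.0 K.
T = 15.8 + 101.0 = 116.8 °C.

117 °C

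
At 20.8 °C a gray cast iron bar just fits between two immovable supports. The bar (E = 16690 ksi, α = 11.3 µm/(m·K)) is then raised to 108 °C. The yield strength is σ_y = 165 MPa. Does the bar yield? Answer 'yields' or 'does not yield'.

does not yield

E = 16690 ksi = 115.1 GPa.
ΔT = 87.20 K. Constrained thermal stress σ = E·α·ΔT = 115.1×10³ MPa × 11.3×10⁻⁶ × 87.20 = 113 MPa (compressive).
Compare to σ_y = 165 MPa: σ < σ_y, so it does not yield.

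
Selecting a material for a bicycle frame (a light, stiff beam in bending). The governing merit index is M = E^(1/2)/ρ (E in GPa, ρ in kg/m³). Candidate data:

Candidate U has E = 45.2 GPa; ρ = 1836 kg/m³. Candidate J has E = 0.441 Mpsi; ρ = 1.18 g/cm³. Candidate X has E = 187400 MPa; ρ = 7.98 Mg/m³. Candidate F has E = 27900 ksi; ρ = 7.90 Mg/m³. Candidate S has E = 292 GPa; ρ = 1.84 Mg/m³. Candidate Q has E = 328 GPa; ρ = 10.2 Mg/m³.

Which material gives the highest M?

Convert each candidate to consistent units, then evaluate M:
  candidate U: E = 45.20 GPa, ρ = 1836 kg/m³
  candidate J: E = 3.041 GPa, ρ = 1180 kg/m³
  candidate X: E = 187.4 GPa, ρ = 7980 kg/m³
  candidate F: E = 192.4 GPa, ρ = 7900 kg/m³
  candidate S: E = 292.0 GPa, ρ = 1840 kg/m³
  candidate Q: E = 328.0 GPa, ρ = 10200 kg/m³
  candidate S: M = 9.29×10⁻³
  candidate U: M = 3.66×10⁻³
  candidate Q: M = 1.78×10⁻³
  candidate F: M = 1.76×10⁻³
  candidate X: M = 1.72×10⁻³
  candidate J: M = 1.48×10⁻³
Highest index: candidate S.

candidate S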